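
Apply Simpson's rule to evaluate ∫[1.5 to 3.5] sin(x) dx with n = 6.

f(x) = sin(x)
a = 1.5, b = 3.5, n = 6
h = (b - a)/n = 0.333333

Simpson's rule: (h/3)[f(x₀) + 4f(x₁) + 2f(x₂) + ... + f(xₙ)]

x_0 = 1.5000, f(x_0) = 0.997495, coefficient = 1
x_1 = 1.8333, f(x_1) = 0.965735, coefficient = 4
x_2 = 2.1667, f(x_2) = 0.827660, coefficient = 2
x_3 = 2.5000, f(x_3) = 0.598472, coefficient = 4
x_4 = 2.8333, f(x_4) = 0.303400, coefficient = 2
x_5 = 3.1667, f(x_5) = -0.025071, coefficient = 4
x_6 = 3.5000, f(x_6) = -0.350783, coefficient = 1

I ≈ (0.333333/3) × 9.065375 = 1.007264
Exact value: 1.007194
Error: 0.000070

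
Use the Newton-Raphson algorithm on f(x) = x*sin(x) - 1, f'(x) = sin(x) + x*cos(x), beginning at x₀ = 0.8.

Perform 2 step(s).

f(x) = x*sin(x) - 1
f'(x) = sin(x) + x*cos(x)
x₀ = 0.8

Newton-Raphson formula: x_{n+1} = x_n - f(x_n)/f'(x_n)

Iteration 1:
  f(0.800000) = -0.426115
  f'(0.800000) = 1.274721
  x_1 = 0.800000 - (-0.426115)/1.274721 = 1.134281
Iteration 2:
  f(1.134281) = 0.027920
  f'(1.134281) = 1.385786
  x_2 = 1.134281 - 0.027920/1.385786 = 1.114134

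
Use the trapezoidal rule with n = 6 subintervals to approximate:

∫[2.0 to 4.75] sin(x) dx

f(x) = sin(x)
a = 2.0, b = 4.75, n = 6
h = (b - a)/n = 0.458333

Trapezoidal rule: (h/2)[f(x₀) + 2f(x₁) + 2f(x₂) + ... + f(xₙ)]

x_0 = 2.0000, f(x_0) = 0.909297, coefficient = 1
x_1 = 2.4583, f(x_1) = 0.631324, coefficient = 2
x_2 = 2.9167, f(x_2) = 0.223034, coefficient = 2
x_3 = 3.3750, f(x_3) = -0.231294, coefficient = 2
x_4 = 3.8333, f(x_4) = -0.637879, coefficient = 2
x_5 = 4.2917, f(x_5) = -0.912794, coefficient = 2
x_6 = 4.7500, f(x_6) = -0.999293, coefficient = 1

I ≈ (0.458333/2) × -1.945212 = -0.445778
Exact value: -0.453749
Error: 0.007971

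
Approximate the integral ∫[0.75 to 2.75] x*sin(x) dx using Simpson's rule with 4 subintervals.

f(x) = x*sin(x)
a = 0.75, b = 2.75, n = 4
h = (b - a)/n = 0.500000

Simpson's rule: (h/3)[f(x₀) + 4f(x₁) + 2f(x₂) + ... + f(xₙ)]

x_0 = 0.7500, f(x_0) = 0.511229, coefficient = 1
x_1 = 1.2500, f(x_1) = 1.186231, coefficient = 4
x_2 = 1.7500, f(x_2) = 1.721975, coefficient = 2
x_3 = 2.2500, f(x_3) = 1.750665, coefficient = 4
x_4 = 2.7500, f(x_4) = 1.049568, coefficient = 1

I ≈ (0.500000/3) × 16.752329 = 2.792055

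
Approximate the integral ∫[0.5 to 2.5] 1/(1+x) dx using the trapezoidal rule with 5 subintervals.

f(x) = 1/(1+x)
a = 0.5, b = 2.5, n = 5
h = (b - a)/n = 0.400000

Trapezoidal rule: (h/2)[f(x₀) + 2f(x₁) + 2f(x₂) + ... + f(xₙ)]

x_0 = 0.5000, f(x_0) = 0.666667, coefficient = 1
x_1 = 0.9000, f(x_1) = 0.526316, coefficient = 2
x_2 = 1.3000, f(x_2) = 0.434783, coefficient = 2
x_3 = 1.7000, f(x_3) = 0.370370, coefficient = 2
x_4 = 2.1000, f(x_4) = 0.322581, coefficient = 2
x_5 = 2.5000, f(x_5) = 0.285714, coefficient = 1

I ≈ (0.400000/2) × 4.260480 = 0.852096
Exact value: 0.847298
Error: 0.004798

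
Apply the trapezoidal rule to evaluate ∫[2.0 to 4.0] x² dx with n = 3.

f(x) = x²
a = 2.0, b = 4.0, n = 3
h = (b - a)/n = 0.666667

Trapezoidal rule: (h/2)[f(x₀) + 2f(x₁) + 2f(x₂) + ... + f(xₙ)]

x_0 = 2.0000, f(x_0) = 4.000000, coefficient = 1
x_1 = 2.6667, f(x_1) = 7.111111, coefficient = 2
x_2 = 3.3333, f(x_2) = 11.111111, coefficient = 2
x_3 = 4.0000, f(x_3) = 16.000000, coefficient = 1

I ≈ (0.666667/2) × 56.444444 = 18.814815
Exact value: 18.666667
Error: 0.148148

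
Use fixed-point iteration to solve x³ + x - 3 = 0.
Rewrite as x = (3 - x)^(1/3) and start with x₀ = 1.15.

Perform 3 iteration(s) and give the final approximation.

Equation: x³ + x - 3 = 0
Fixed-point form: x = (3 - x)^(1/3)
x₀ = 1.15

x_1 = g(1.150000) = 1.227601
x_2 = g(1.227601) = 1.210191
x_3 = g(1.210191) = 1.214140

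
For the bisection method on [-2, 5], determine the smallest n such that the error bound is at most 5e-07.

We need (b-a)/2^n ≤ 5e-07
(5 - (-2))/2^n ≤ 5e-07
7/2^n ≤ 5e-07
2^n ≥ 14000000
n ≥ log₂(14000000) = 23.74
n ≥ 24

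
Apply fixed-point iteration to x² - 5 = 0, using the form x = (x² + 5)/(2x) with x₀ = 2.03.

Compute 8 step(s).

Equation: x² - 5 = 0
Fixed-point form: x = (x² + 5)/(2x)
x₀ = 2.03

x_1 = g(2.030000) = 2.246527
x_2 = g(2.246527) = 2.236092
x_3 = g(2.236092) = 2.236068
x_4 = g(2.236068) = 2.236068
x_5 = g(2.236068) = 2.236068
x_6 = g(2.236068) = 2.236068
x_7 = g(2.236068) = 2.236068
x_8 = g(2.236068) = 2.236068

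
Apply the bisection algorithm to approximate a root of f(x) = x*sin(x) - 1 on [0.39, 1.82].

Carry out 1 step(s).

f(x) = x*sin(x) - 1
Initial interval: [0.39, 1.82]

Iteration 1:
  c_1 = (0.390000 + 1.820000)/2 = 1.105000
  f(c_1) = f(1.105000) = -0.012722
  f(a) × f(c) ≥ 0, new interval: [1.105000, 1.820000]

After 1 iteration(s), the approximation is c_1 = 1.105000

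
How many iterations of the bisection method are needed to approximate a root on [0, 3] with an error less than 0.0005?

We need (b-a)/2^n ≤ 0.0005
(3 - 0)/2^n ≤ 0.0005
3/2^n ≤ 0.0005
2^n ≥ 6000
n ≥ log₂(6000) = 12.55
n ≥ 13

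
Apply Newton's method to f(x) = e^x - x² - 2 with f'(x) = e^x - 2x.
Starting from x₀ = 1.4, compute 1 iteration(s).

f(x) = e^x - x² - 2
f'(x) = e^x - 2x
x₀ = 1.4

Newton-Raphson formula: x_{n+1} = x_n - f(x_n)/f'(x_n)

Iteration 1:
  f(1.400000) = 0.095200
  f'(1.400000) = 1.255200
  x_1 = 1.400000 - 0.095200/1.255200 = 1.324156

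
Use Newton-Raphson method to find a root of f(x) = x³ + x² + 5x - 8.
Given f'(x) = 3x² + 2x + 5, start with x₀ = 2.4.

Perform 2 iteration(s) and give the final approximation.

f(x) = x³ + x² + 5x - 8
f'(x) = 3x² + 2x + 5
x₀ = 2.4

Newton-Raphson formula: x_{n+1} = x_n - f(x_n)/f'(x_n)

Iteration 1:
  f(2.400000) = 23.584000
  f'(2.400000) = 27.080000
  x_1 = 2.400000 - 23.584000/27.080000 = 1.529099
Iteration 2:
  f(1.529099) = 5.558892
  f'(1.529099) = 15.072629
  x_2 = 1.529099 - 5.558892/15.072629 = 1.160292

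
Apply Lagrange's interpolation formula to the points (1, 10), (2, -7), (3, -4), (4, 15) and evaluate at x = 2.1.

Lagrange interpolation formula:
P(x) = Σ yᵢ × Lᵢ(x)
where Lᵢ(x) = Π_{j≠i} (x - xⱼ)/(xᵢ - xⱼ)

L_0(2.1) = (2.1 - 2)/(1 - 2) × (2.1 - 3)/(1 - 3) × (2.1 - 4)/(1 - 4) = -0.028500
L_1(2.1) = (2.1 - 1)/(2 - 1) × (2.1 - 3)/(2 - 3) × (2.1 - 4)/(2 - 4) = 0.940500
L_2(2.1) = (2.1 - 1)/(3 - 1) × (2.1 - 2)/(3 - 2) × (2.1 - 4)/(3 - 4) = 0.104500
L_3(2.1) = (2.1 - 1)/(4 - 1) × (2.1 - 2)/(4 - 2) × (2.1 - 3)/(4 - 3) = -0.016500

P(2.1) = 10×L_0(2.1) + (-7)×L_1(2.1) + (-4)×L_2(2.1) + 15×L_3(2.1)
P(2.1) = -7.534000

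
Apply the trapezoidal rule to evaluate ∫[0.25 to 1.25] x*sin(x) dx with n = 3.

f(x) = x*sin(x)
a = 0.25, b = 1.25, n = 3
h = (b - a)/n = 0.333333

Trapezoidal rule: (h/2)[f(x₀) + 2f(x₁) + 2f(x₂) + ... + f(xₙ)]

x_0 = 0.2500, f(x_0) = 0.061851, coefficient = 1
x_1 = 0.5833, f(x_1) = 0.321305, coefficient = 2
x_2 = 0.9167, f(x_2) = 0.727446, coefficient = 2
x_3 = 1.2500, f(x_3) = 1.186231, coefficient = 1

I ≈ (0.333333/2) × 3.345585 = 0.557598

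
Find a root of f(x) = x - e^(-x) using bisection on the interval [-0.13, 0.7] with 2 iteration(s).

f(x) = x - e^(-x)
Initial interval: [-0.13, 0.7]

Iteration 1:
  c_1 = (-0.130000 + 0.700000)/2 = 0.285000
  f(c_1) = f(0.285000) = -0.467014
  f(a) × f(c) ≥ 0, new interval: [0.285000, 0.700000]
Iteration 2:
  c_2 = (0.285000 + 0.700000)/2 = 0.492500
  f(c_2) = f(0.492500) = -0.118597
  f(a) × f(c) ≥ 0, new interval: [0.492500, 0.700000]

After 2 iteration(s), the approximation is c_2 = 0.492500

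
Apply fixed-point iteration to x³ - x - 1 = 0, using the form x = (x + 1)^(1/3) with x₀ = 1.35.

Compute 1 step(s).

Equation: x³ - x - 1 = 0
Fixed-point form: x = (x + 1)^(1/3)
x₀ = 1.35

x_1 = g(1.350000) = 1.329503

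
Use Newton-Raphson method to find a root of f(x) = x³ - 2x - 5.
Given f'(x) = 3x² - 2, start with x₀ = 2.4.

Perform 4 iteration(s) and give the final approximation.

f(x) = x³ - 2x - 5
f'(x) = 3x² - 2
x₀ = 2.4

Newton-Raphson formula: x_{n+1} = x_n - f(x_n)/f'(x_n)

Iteration 1:
  f(2.400000) = 4.024000
  f'(2.400000) = 15.280000
  x_1 = 2.400000 - 4.024000/15.280000 = 2.136649
Iteration 2:
  f(2.136649) = 0.481082
  f'(2.136649) = 11.695810
  x_2 = 2.136649 - 0.481082/11.695810 = 2.095516
Iteration 3:
  f(2.095516) = 0.010775
  f'(2.095516) = 11.173567
  x_3 = 2.095516 - 0.010775/11.173567 = 2.094552
Iteration 4:
  f(2.094552) = 0.000006
  f'(2.094552) = 11.161444
  x_4 = 2.094552 - 0.000006/11.161444 = 2.094551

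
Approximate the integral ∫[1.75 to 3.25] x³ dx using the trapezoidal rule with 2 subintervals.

f(x) = x³
a = 1.75, b = 3.25, n = 2
h = (b - a)/n = 0.750000

Trapezoidal rule: (h/2)[f(x₀) + 2f(x₁) + 2f(x₂) + ... + f(xₙ)]

x_0 = 1.7500, f(x_0) = 5.359375, coefficient = 1
x_1 = 2.5000, f(x_1) = 15.625000, coefficient = 2
x_2 = 3.2500, f(x_2) = 34.328125, coefficient = 1

I ≈ (0.750000/2) × 70.937500 = 26.601562
Exact value: 25.546875
Error: 1.054688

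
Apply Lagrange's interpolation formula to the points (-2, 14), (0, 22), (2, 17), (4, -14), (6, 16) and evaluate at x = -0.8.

Lagrange interpolation formula:
P(x) = Σ yᵢ × Lᵢ(x)
where Lᵢ(x) = Π_{j≠i} (x - xⱼ)/(xᵢ - xⱼ)

L_0(-0.8) = (-0.8 - 0)/(-2 - 0) × (-0.8 - 2)/(-2 - 2) × (-0.8 - 4)/(-2 - 4) × (-0.8 - 6)/(-2 - 6) = 0.190400
L_1(-0.8) = (-0.8 - (-2))/(0 - (-2)) × (-0.8 - 2)/(0 - 2) × (-0.8 - 4)/(0 - 4) × (-0.8 - 6)/(0 - 6) = 1.142400
L_2(-0.8) = (-0.8 - (-2))/(2 - (-2)) × (-0.8 - 0)/(2 - 0) × (-0.8 - 4)/(2 - 4) × (-0.8 - 6)/(2 - 6) = -0.489600
L_3(-0.8) = (-0.8 - (-2))/(4 - (-2)) × (-0.8 - 0)/(4 - 0) × (-0.8 - 2)/(4 - 2) × (-0.8 - 6)/(4 - 6) = 0.190400
L_4(-0.8) = (-0.8 - (-2))/(6 - (-2)) × (-0.8 - 0)/(6 - 0) × (-0.8 - 2)/(6 - 2) × (-0.8 - 4)/(6 - 4) = -0.033600

P(-0.8) = 14×L_0(-0.8) + 22×L_1(-0.8) + 17×L_2(-0.8) + (-14)×L_3(-0.8) + 16×L_4(-0.8)
P(-0.8) = 16.272000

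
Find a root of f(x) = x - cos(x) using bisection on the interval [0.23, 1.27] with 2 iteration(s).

f(x) = x - cos(x)
Initial interval: [0.23, 1.27]

Iteration 1:
  c_1 = (0.230000 + 1.270000)/2 = 0.750000
  f(c_1) = f(0.750000) = 0.018311
  f(a) × f(c) < 0, new interval: [0.230000, 0.750000]
Iteration 2:
  c_2 = (0.230000 + 0.750000)/2 = 0.490000
  f(c_2) = f(0.490000) = -0.392333
  f(a) × f(c) ≥ 0, new interval: [0.490000, 0.750000]

After 2 iteration(s), the approximation is c_2 = 0.490000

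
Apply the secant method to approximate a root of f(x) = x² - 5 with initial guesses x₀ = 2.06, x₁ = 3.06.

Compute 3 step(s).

f(x) = x² - 5
x₀ = 2.06, x₁ = 3.06

Secant formula: x_{n+1} = x_n - f(x_n)(x_n - x_{n-1})/(f(x_n) - f(x_{n-1}))

Iteration 1:
  f(2.060000) = -0.756400
  f(3.060000) = 4.363600
  x_2 = 3.060000 - 4.363600×(3.060000 - 2.060000)/(4.363600 - (-0.756400))
       = 2.207734
Iteration 2:
  f(3.060000) = 4.363600
  f(2.207734) = -0.125909
  x_3 = 2.207734 - (-0.125909)×(2.207734 - 3.060000)/(-0.125909 - 4.363600)
       = 2.231636
Iteration 3:
  f(2.207734) = -0.125909
  f(2.231636) = -0.019799
  x_4 = 2.231636 - (-0.019799)×(2.231636 - 2.207734)/(-0.019799 - (-0.125909))
       = 2.236096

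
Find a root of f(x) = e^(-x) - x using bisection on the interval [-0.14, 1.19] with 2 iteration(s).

f(x) = e^(-x) - x
Initial interval: [-0.14, 1.19]

Iteration 1:
  c_1 = (-0.140000 + 1.190000)/2 = 0.525000
  f(c_1) = f(0.525000) = 0.066555
  f(a) × f(c) ≥ 0, new interval: [0.525000, 1.190000]
Iteration 2:
  c_2 = (0.525000 + 1.190000)/2 = 0.857500
  f(c_2) = f(0.857500) = -0.433279
  f(a) × f(c) < 0, new interval: [0.525000, 0.857500]

After 2 iteration(s), the approximation is c_2 = 0.857500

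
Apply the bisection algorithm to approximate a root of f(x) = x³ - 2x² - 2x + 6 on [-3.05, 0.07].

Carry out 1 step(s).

f(x) = x³ - 2x² - 2x + 6
Initial interval: [-3.05, 0.07]

Iteration 1:
  c_1 = (-3.050000 + 0.070000)/2 = -1.490000
  f(c_1) = f(-1.490000) = 1.231851
  f(a) × f(c) < 0, new interval: [-3.050000, -1.490000]

After 1 iteration(s), the approximation is c_1 = -1.490000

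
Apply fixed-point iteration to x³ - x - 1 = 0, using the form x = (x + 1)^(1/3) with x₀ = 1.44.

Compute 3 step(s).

Equation: x³ - x - 1 = 0
Fixed-point form: x = (x + 1)^(1/3)
x₀ = 1.44

x_1 = g(1.440000) = 1.346263
x_2 = g(1.346263) = 1.328798
x_3 = g(1.328798) = 1.325492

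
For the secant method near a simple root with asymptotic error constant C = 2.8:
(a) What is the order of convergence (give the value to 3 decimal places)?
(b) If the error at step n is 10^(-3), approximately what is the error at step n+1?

(a) Secant method has superlinear convergence with order φ = (1+√5)/2 ≈ 1.618.
    This means |e_{n+1}| ≈ C|e_n|^1.618.

(b) With |e_n| = 10^(-3) and C = 2.8:
    |e_{n+1}| ≈ 2.8 × (10^(-3))^1.618 = 2.8 × 10^(-4.85)

(a) ≈ 1.618 (golden ratio); (b) |e_{n+1}| ≈ 3.918e-05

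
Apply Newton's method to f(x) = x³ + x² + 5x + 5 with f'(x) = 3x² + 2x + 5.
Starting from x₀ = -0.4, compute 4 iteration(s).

f(x) = x³ + x² + 5x + 5
f'(x) = 3x² + 2x + 5
x₀ = -0.4

Newton-Raphson formula: x_{n+1} = x_n - f(x_n)/f'(x_n)

Iteration 1:
  f(-0.400000) = 3.096000
  f'(-0.400000) = 4.680000
  x_1 = -0.400000 - 3.096000/4.680000 = -1.061538
Iteration 2:
  f(-1.061538) = -0.377038
  f'(-1.061538) = 6.257515
  x_2 = -1.061538 - (-0.377038)/6.257515 = -1.001285
Iteration 3:
  f(-1.001285) = -0.007712
  f'(-1.001285) = 6.005144
  x_3 = -1.001285 - (-0.007712)/6.005144 = -1.000001
Iteration 4:
  f(-1.000001) = -0.000003
  f'(-1.000001) = 6.000002
  x_4 = -1.000001 - (-0.000003)/6.000002 = -1.000000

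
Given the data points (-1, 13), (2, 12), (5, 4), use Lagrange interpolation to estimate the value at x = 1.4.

Lagrange interpolation formula:
P(x) = Σ yᵢ × Lᵢ(x)
where Lᵢ(x) = Π_{j≠i} (x - xⱼ)/(xᵢ - xⱼ)

L_0(1.4) = (1.4 - 2)/(-1 - 2) × (1.4 - 5)/(-1 - 5) = 0.120000
L_1(1.4) = (1.4 - (-1))/(2 - (-1)) × (1.4 - 5)/(2 - 5) = 0.960000
L_2(1.4) = (1.4 - (-1))/(5 - (-1)) × (1.4 - 2)/(5 - 2) = -0.080000

P(1.4) = 13×L_0(1.4) + 12×L_1(1.4) + 4×L_2(1.4)
P(1.4) = 12.760000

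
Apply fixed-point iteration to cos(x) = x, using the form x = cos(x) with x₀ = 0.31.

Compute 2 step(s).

Equation: cos(x) = x
Fixed-point form: x = cos(x)
x₀ = 0.31

x_1 = g(0.310000) = 0.952334
x_2 = g(0.952334) = 0.579783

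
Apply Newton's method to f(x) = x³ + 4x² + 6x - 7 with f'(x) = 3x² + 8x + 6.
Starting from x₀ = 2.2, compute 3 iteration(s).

f(x) = x³ + 4x² + 6x - 7
f'(x) = 3x² + 8x + 6
x₀ = 2.2

Newton-Raphson formula: x_{n+1} = x_n - f(x_n)/f'(x_n)

Iteration 1:
  f(2.200000) = 36.208000
  f'(2.200000) = 38.120000
  x_1 = 2.200000 - 36.208000/38.120000 = 1.250157
Iteration 2:
  f(1.250157) = 8.706381
  f'(1.250157) = 20.689940
  x_2 = 1.250157 - 8.706381/20.689940 = 0.829355
Iteration 3:
  f(0.829355) = 1.297900
  f'(0.829355) = 14.698326
  x_3 = 0.829355 - 1.297900/14.698326 = 0.741052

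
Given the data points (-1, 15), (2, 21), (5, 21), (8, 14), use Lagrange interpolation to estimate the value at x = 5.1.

Lagrange interpolation formula:
P(x) = Σ yᵢ × Lᵢ(x)
where Lᵢ(x) = Π_{j≠i} (x - xⱼ)/(xᵢ - xⱼ)

L_0(5.1) = (5.1 - 2)/(-1 - 2) × (5.1 - 5)/(-1 - 5) × (5.1 - 8)/(-1 - 8) = 0.005549
L_1(5.1) = (5.1 - (-1))/(2 - (-1)) × (5.1 - 5)/(2 - 5) × (5.1 - 8)/(2 - 8) = -0.032759
L_2(5.1) = (5.1 - (-1))/(5 - (-1)) × (5.1 - 2)/(5 - 2) × (5.1 - 8)/(5 - 8) = 1.015537
L_3(5.1) = (5.1 - (-1))/(8 - (-1)) × (5.1 - 2)/(8 - 2) × (5.1 - 5)/(8 - 5) = 0.011673

P(5.1) = 15×L_0(5.1) + 21×L_1(5.1) + 21×L_2(5.1) + 14×L_3(5.1)
P(5.1) = 20.884994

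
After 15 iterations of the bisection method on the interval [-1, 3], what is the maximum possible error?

Bisection error bound: |error| ≤ (b-a)/2^n
|error| ≤ (3 - (-1))/2^15 = 4/2^15
|error| ≤ 0.0001220703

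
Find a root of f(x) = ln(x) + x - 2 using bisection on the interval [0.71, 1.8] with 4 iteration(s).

f(x) = ln(x) + x - 2
Initial interval: [0.71, 1.8]

Iteration 1:
  c_1 = (0.710000 + 1.800000)/2 = 1.255000
  f(c_1) = f(1.255000) = -0.517864
  f(a) × f(c) ≥ 0, new interval: [1.255000, 1.800000]
Iteration 2:
  c_2 = (1.255000 + 1.800000)/2 = 1.527500
  f(c_2) = f(1.527500) = -0.048868
  f(a) × f(c) ≥ 0, new interval: [1.527500, 1.800000]
Iteration 3:
  c_3 = (1.527500 + 1.800000)/2 = 1.663750
  f(c_3) = f(1.663750) = 0.172824
  f(a) × f(c) < 0, new interval: [1.527500, 1.663750]
Iteration 4:
  c_4 = (1.527500 + 1.663750)/2 = 1.595625
  f(c_4) = f(1.595625) = 0.062891
  f(a) × f(c) < 0, new interval: [1.527500, 1.595625]

After 4 iteration(s), the approximation is c_4 = 1.595625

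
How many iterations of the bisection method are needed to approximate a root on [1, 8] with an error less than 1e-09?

We need (b-a)/2^n ≤ 1e-09
(8 - 1)/2^n ≤ 1e-09
7/2^n ≤ 1e-09
2^n ≥ 7000000000
n ≥ log₂(7000000000) = 32.70
n ≥ 33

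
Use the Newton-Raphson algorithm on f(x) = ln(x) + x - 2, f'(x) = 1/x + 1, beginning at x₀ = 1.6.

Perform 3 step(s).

f(x) = ln(x) + x - 2
f'(x) = 1/x + 1
x₀ = 1.6

Newton-Raphson formula: x_{n+1} = x_n - f(x_n)/f'(x_n)

Iteration 1:
  f(1.600000) = 0.070004
  f'(1.600000) = 1.625000
  x_1 = 1.600000 - 0.070004/1.625000 = 1.556921
Iteration 2:
  f(1.556921) = -0.000369
  f'(1.556921) = 1.642293
  x_2 = 1.556921 - (-0.000369)/1.642293 = 1.557146
Iteration 3:
  f(1.557146) = 0.000000
  f'(1.557146) = 1.642201
  x_3 = 1.557146 - 0.000000/1.642201 = 1.557146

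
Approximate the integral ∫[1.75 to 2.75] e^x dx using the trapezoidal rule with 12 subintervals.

f(x) = e^x
a = 1.75, b = 2.75, n = 12
h = (b - a)/n = 0.083333

Trapezoidal rule: (h/2)[f(x₀) + 2f(x₁) + 2f(x₂) + ... + f(xₙ)]

x_0 = 1.7500, f(x_0) = 5.754603, coefficient = 1
x_1 = 1.8333, f(x_1) = 6.254701, coefficient = 2
x_2 = 1.9167, f(x_2) = 6.798260, coefficient = 2
x_3 = 2.0000, f(x_3) = 7.389056, coefficient = 2
x_4 = 2.0833, f(x_4) = 8.031195, coefficient = 2
x_5 = 2.1667, f(x_5) = 8.729138, coefficient = 2
x_6 = 2.2500, f(x_6) = 9.487736, coefficient = 2
x_7 = 2.3333, f(x_7) = 10.312259, coefficient = 2
x_8 = 2.4167, f(x_8) = 11.208436, coefficient = 2
x_9 = 2.5000, f(x_9) = 12.182494, coefficient = 2
x_10 = 2.5833, f(x_10) = 13.241202, coefficient = 2
x_11 = 2.6667, f(x_11) = 14.391916, coefficient = 2
x_12 = 2.7500, f(x_12) = 15.642632, coefficient = 1

I ≈ (0.083333/2) × 237.450019 = 9.893751
Exact value: 9.888029
Error: 0.005722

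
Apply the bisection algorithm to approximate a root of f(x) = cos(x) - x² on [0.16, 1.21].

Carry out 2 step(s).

f(x) = cos(x) - x²
Initial interval: [0.16, 1.21]

Iteration 1:
  c_1 = (0.160000 + 1.210000)/2 = 0.685000
  f(c_1) = f(0.685000) = 0.305194
  f(a) × f(c) ≥ 0, new interval: [0.685000, 1.210000]
Iteration 2:
  c_2 = (0.685000 + 1.210000)/2 = 0.947500
  f(c_2) = f(0.947500) = -0.314041
  f(a) × f(c) < 0, new interval: [0.685000, 0.947500]

After 2 iteration(s), the approximation is c_2 = 0.947500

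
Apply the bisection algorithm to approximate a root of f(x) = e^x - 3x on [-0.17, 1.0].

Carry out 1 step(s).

f(x) = e^x - 3x
Initial interval: [-0.17, 1.0]

Iteration 1:
  c_1 = (-0.170000 + 1.000000)/2 = 0.415000
  f(c_1) = f(0.415000) = 0.269371
  f(a) × f(c) ≥ 0, new interval: [0.415000, 1.000000]

After 1 iteration(s), the approximation is c_1 = 0.415000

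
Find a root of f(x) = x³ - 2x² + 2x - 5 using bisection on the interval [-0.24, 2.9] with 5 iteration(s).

f(x) = x³ - 2x² + 2x - 5
Initial interval: [-0.24, 2.9]

Iteration 1:
  c_1 = (-0.240000 + 2.900000)/2 = 1.330000
  f(c_1) = f(1.330000) = -3.525163
  f(a) × f(c) ≥ 0, new interval: [1.330000, 2.900000]
Iteration 2:
  c_2 = (1.330000 + 2.900000)/2 = 2.115000
  f(c_2) = f(2.115000) = -0.255579
  f(a) × f(c) ≥ 0, new interval: [2.115000, 2.900000]
Iteration 3:
  c_3 = (2.115000 + 2.900000)/2 = 2.507500
  f(c_3) = f(2.507500) = 3.205935
  f(a) × f(c) < 0, new interval: [2.115000, 2.507500]
Iteration 4:
  c_4 = (2.115000 + 2.507500)/2 = 2.311250
  f(c_4) = f(2.311250) = 1.285159
  f(a) × f(c) < 0, new interval: [2.115000, 2.311250]
Iteration 5:
  c_5 = (2.115000 + 2.311250)/2 = 2.213125
  f(c_5) = f(2.213125) = 0.470120
  f(a) × f(c) < 0, new interval: [2.115000, 2.213125]

After 5 iteration(s), the approximation is c_5 = 2.213125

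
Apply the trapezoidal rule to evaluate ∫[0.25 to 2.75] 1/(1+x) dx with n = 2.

f(x) = 1/(1+x)
a = 0.25, b = 2.75, n = 2
h = (b - a)/n = 1.250000

Trapezoidal rule: (h/2)[f(x₀) + 2f(x₁) + 2f(x₂) + ... + f(xₙ)]

x_0 = 0.2500, f(x_0) = 0.800000, coefficient = 1
x_1 = 1.5000, f(x_1) = 0.400000, coefficient = 2
x_2 = 2.7500, f(x_2) = 0.266667, coefficient = 1

I ≈ (1.250000/2) × 1.866667 = 1.166667
Exact value: 1.098612
Error: 0.068054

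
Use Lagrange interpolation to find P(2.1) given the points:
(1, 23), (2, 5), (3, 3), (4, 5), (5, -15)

Lagrange interpolation formula:
P(x) = Σ yᵢ × Lᵢ(x)
where Lᵢ(x) = Π_{j≠i} (x - xⱼ)/(xᵢ - xⱼ)

L_0(2.1) = (2.1 - 2)/(1 - 2) × (2.1 - 3)/(1 - 3) × (2.1 - 4)/(1 - 4) × (2.1 - 5)/(1 - 5) = -0.020663
L_1(2.1) = (2.1 - 1)/(2 - 1) × (2.1 - 3)/(2 - 3) × (2.1 - 4)/(2 - 4) × (2.1 - 5)/(2 - 5) = 0.909150
L_2(2.1) = (2.1 - 1)/(3 - 1) × (2.1 - 2)/(3 - 2) × (2.1 - 4)/(3 - 4) × (2.1 - 5)/(3 - 5) = 0.151525
L_3(2.1) = (2.1 - 1)/(4 - 1) × (2.1 - 2)/(4 - 2) × (2.1 - 3)/(4 - 3) × (2.1 - 5)/(4 - 5) = -0.047850
L_4(2.1) = (2.1 - 1)/(5 - 1) × (2.1 - 2)/(5 - 2) × (2.1 - 3)/(5 - 3) × (2.1 - 4)/(5 - 4) = 0.007838

P(2.1) = 23×L_0(2.1) + 5×L_1(2.1) + 3×L_2(2.1) + 5×L_3(2.1) + (-15)×L_4(2.1)
P(2.1) = 4.168275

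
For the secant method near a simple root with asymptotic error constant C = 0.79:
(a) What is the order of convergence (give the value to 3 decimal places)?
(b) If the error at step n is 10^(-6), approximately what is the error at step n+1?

(a) Secant method has superlinear convergence with order φ = (1+√5)/2 ≈ 1.618.
    This means |e_{n+1}| ≈ C|e_n|^1.618.

(b) With |e_n| = 10^(-6) and C = 0.79:
    |e_{n+1}| ≈ 0.79 × (10^(-6))^1.618 = 0.79 × 10^(-9.71)

(a) ≈ 1.618 (golden ratio); (b) |e_{n+1}| ≈ 1.547e-10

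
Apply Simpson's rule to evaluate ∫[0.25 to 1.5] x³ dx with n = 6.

f(x) = x³
a = 0.25, b = 1.5, n = 6
h = (b - a)/n = 0.208333

Simpson's rule: (h/3)[f(x₀) + 4f(x₁) + 2f(x₂) + ... + f(xₙ)]

x_0 = 0.2500, f(x_0) = 0.015625, coefficient = 1
x_1 = 0.4583, f(x_1) = 0.096282, coefficient = 4
x_2 = 0.6667, f(x_2) = 0.296296, coefficient = 2
x_3 = 0.8750, f(x_3) = 0.669922, coefficient = 4
x_4 = 1.0833, f(x_4) = 1.271412, coefficient = 2
x_5 = 1.2917, f(x_5) = 2.155020, coefficient = 4
x_6 = 1.5000, f(x_6) = 3.375000, coefficient = 1

I ≈ (0.208333/3) × 18.210938 = 1.264648
Exact value: 1.264648
Error: 0.000000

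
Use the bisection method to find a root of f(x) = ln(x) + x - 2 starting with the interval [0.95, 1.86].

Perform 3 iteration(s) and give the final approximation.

f(x) = ln(x) + x - 2
Initial interval: [0.95, 1.86]

Iteration 1:
  c_1 = (0.950000 + 1.860000)/2 = 1.405000
  f(c_1) = f(1.405000) = -0.254963
  f(a) × f(c) ≥ 0, new interval: [1.405000, 1.860000]
Iteration 2:
  c_2 = (1.405000 + 1.860000)/2 = 1.632500
  f(c_2) = f(1.632500) = 0.122613
  f(a) × f(c) < 0, new interval: [1.405000, 1.632500]
Iteration 3:
  c_3 = (1.405000 + 1.632500)/2 = 1.518750
  f(c_3) = f(1.518750) = -0.063362
  f(a) × f(c) ≥ 0, new interval: [1.518750, 1.632500]

After 3 iteration(s), the approximation is c_3 = 1.518750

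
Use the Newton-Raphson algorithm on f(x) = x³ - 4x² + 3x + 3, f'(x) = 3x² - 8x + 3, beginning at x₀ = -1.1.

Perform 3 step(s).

f(x) = x³ - 4x² + 3x + 3
f'(x) = 3x² - 8x + 3
x₀ = -1.1

Newton-Raphson formula: x_{n+1} = x_n - f(x_n)/f'(x_n)

Iteration 1:
  f(-1.100000) = -6.471000
  f'(-1.100000) = 15.430000
  x_1 = -1.100000 - (-6.471000)/15.430000 = -0.680622
Iteration 2:
  f(-0.680622) = -1.210148
  f'(-0.680622) = 9.834717
  x_2 = -0.680622 - (-1.210148)/9.834717 = -0.557574
Iteration 3:
  f(-0.557574) = -0.089617
  f'(-0.557574) = 8.393253
  x_3 = -0.557574 - (-0.089617)/8.393253 = -0.546896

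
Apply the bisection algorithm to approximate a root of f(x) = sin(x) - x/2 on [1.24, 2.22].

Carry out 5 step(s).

f(x) = sin(x) - x/2
Initial interval: [1.24, 2.22]

Iteration 1:
  c_1 = (1.240000 + 2.220000)/2 = 1.730000
  f(c_1) = f(1.730000) = 0.122354
  f(a) × f(c) ≥ 0, new interval: [1.730000, 2.220000]
Iteration 2:
  c_2 = (1.730000 + 2.220000)/2 = 1.975000
  f(c_2) = f(1.975000) = -0.068084
  f(a) × f(c) < 0, new interval: [1.730000, 1.975000]
Iteration 3:
  c_3 = (1.730000 + 1.975000)/2 = 1.852500
  f(c_3) = f(1.852500) = 0.034333
  f(a) × f(c) ≥ 0, new interval: [1.852500, 1.975000]
Iteration 4:
  c_4 = (1.852500 + 1.975000)/2 = 1.913750
  f(c_4) = f(1.913750) = -0.015109
  f(a) × f(c) < 0, new interval: [1.852500, 1.913750]
Iteration 5:
  c_5 = (1.852500 + 1.913750)/2 = 1.883125
  f(c_5) = f(1.883125) = 0.010058
  f(a) × f(c) ≥ 0, new interval: [1.883125, 1.913750]

After 5 iteration(s), the approximation is c_5 = 1.883125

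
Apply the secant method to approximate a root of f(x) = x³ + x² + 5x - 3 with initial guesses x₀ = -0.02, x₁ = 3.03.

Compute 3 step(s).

f(x) = x³ + x² + 5x - 3
x₀ = -0.02, x₁ = 3.03

Secant formula: x_{n+1} = x_n - f(x_n)(x_n - x_{n-1})/(f(x_n) - f(x_{n-1}))

Iteration 1:
  f(-0.020000) = -3.099608
  f(3.030000) = 49.149027
  x_2 = 3.030000 - 49.149027×(3.030000 - (-0.020000))/(49.149027 - (-3.099608))
       = 0.160939
Iteration 2:
  f(3.030000) = 49.149027
  f(0.160939) = -2.165236
  x_3 = 0.160939 - (-2.165236)×(0.160939 - 3.030000)/(-2.165236 - 49.149027)
       = 0.282001
Iteration 3:
  f(0.160939) = -2.165236
  f(0.282001) = -1.488047
  x_4 = 0.282001 - (-1.488047)×(0.282001 - 0.160939)/(-1.488047 - (-2.165236))
       = 0.548020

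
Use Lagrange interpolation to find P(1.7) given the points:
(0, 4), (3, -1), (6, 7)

Lagrange interpolation formula:
P(x) = Σ yᵢ × Lᵢ(x)
where Lᵢ(x) = Π_{j≠i} (x - xⱼ)/(xᵢ - xⱼ)

L_0(1.7) = (1.7 - 3)/(0 - 3) × (1.7 - 6)/(0 - 6) = 0.310556
L_1(1.7) = (1.7 - 0)/(3 - 0) × (1.7 - 6)/(3 - 6) = 0.812222
L_2(1.7) = (1.7 - 0)/(6 - 0) × (1.7 - 3)/(6 - 3) = -0.122778

P(1.7) = 4×L_0(1.7) + (-1)×L_1(1.7) + 7×L_2(1.7)
P(1.7) = -0.429444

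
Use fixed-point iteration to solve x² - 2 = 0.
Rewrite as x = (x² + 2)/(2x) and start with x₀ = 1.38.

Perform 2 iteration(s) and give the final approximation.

Equation: x² - 2 = 0
Fixed-point form: x = (x² + 2)/(2x)
x₀ = 1.38

x_1 = g(1.380000) = 1.414638
x_2 = g(1.414638) = 1.414214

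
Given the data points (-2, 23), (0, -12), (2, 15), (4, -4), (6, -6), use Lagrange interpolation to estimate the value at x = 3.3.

Lagrange interpolation formula:
P(x) = Σ yᵢ × Lᵢ(x)
where Lᵢ(x) = Π_{j≠i} (x - xⱼ)/(xᵢ - xⱼ)

L_0(3.3) = (3.3 - 0)/(-2 - 0) × (3.3 - 2)/(-2 - 2) × (3.3 - 4)/(-2 - 4) × (3.3 - 6)/(-2 - 6) = 0.021115
L_1(3.3) = (3.3 - (-2))/(0 - (-2)) × (3.3 - 2)/(0 - 2) × (3.3 - 4)/(0 - 4) × (3.3 - 6)/(0 - 6) = -0.135647
L_2(3.3) = (3.3 - (-2))/(2 - (-2)) × (3.3 - 0)/(2 - 0) × (3.3 - 4)/(2 - 4) × (3.3 - 6)/(2 - 6) = 0.516502
L_3(3.3) = (3.3 - (-2))/(4 - (-2)) × (3.3 - 0)/(4 - 0) × (3.3 - 2)/(4 - 2) × (3.3 - 6)/(4 - 6) = 0.639478
L_4(3.3) = (3.3 - (-2))/(6 - (-2)) × (3.3 - 0)/(6 - 0) × (3.3 - 2)/(6 - 2) × (3.3 - 4)/(6 - 4) = -0.041448

P(3.3) = 23×L_0(3.3) + (-12)×L_1(3.3) + 15×L_2(3.3) + (-4)×L_3(3.3) + (-6)×L_4(3.3)
P(3.3) = 7.551701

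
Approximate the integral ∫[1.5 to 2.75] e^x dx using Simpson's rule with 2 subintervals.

f(x) = e^x
a = 1.5, b = 2.75, n = 2
h = (b - a)/n = 0.625000

Simpson's rule: (h/3)[f(x₀) + 4f(x₁) + 2f(x₂) + ... + f(xₙ)]

x_0 = 1.5000, f(x_0) = 4.481689, coefficient = 1
x_1 = 2.1250, f(x_1) = 8.372897, coefficient = 4
x_2 = 2.7500, f(x_2) = 15.642632, coefficient = 1

I ≈ (0.625000/3) × 53.615911 = 11.169981
Exact value: 11.160943
Error: 0.009039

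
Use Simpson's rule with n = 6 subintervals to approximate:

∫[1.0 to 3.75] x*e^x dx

f(x) = x*e^x
a = 1.0, b = 3.75, n = 6
h = (b - a)/n = 0.458333

Simpson's rule: (h/3)[f(x₀) + 4f(x₁) + 2f(x₂) + ... + f(xₙ)]

x_0 = 1.0000, f(x_0) = 2.718282, coefficient = 1
x_1 = 1.4583, f(x_1) = 6.269067, coefficient = 4
x_2 = 1.9167, f(x_2) = 13.029998, coefficient = 2
x_3 = 2.3750, f(x_3) = 25.533656, coefficient = 4
x_4 = 2.8333, f(x_4) = 48.172446, coefficient = 2
x_5 = 3.2917, f(x_5) = 88.505145, coefficient = 4
x_6 = 3.7500, f(x_6) = 159.454058, coefficient = 1

I ≈ (0.458333/3) × 765.808703 = 116.998552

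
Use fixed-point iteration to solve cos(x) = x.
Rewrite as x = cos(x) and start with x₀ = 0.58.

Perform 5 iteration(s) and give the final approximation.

Equation: cos(x) = x
Fixed-point form: x = cos(x)
x₀ = 0.58

x_1 = g(0.580000) = 0.836463
x_2 = g(0.836463) = 0.670093
x_3 = g(0.670093) = 0.783764
x_4 = g(0.783764) = 0.708261
x_5 = g(0.708261) = 0.759494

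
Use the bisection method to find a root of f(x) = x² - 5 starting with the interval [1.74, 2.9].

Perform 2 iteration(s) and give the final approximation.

f(x) = x² - 5
Initial interval: [1.74, 2.9]

Iteration 1:
  c_1 = (1.740000 + 2.900000)/2 = 2.320000
  f(c_1) = f(2.320000) = 0.382400
  f(a) × f(c) < 0, new interval: [1.740000, 2.320000]
Iteration 2:
  c_2 = (1.740000 + 2.320000)/2 = 2.030000
  f(c_2) = f(2.030000) = -0.879100
  f(a) × f(c) ≥ 0, new interval: [2.030000, 2.320000]

After 2 iteration(s), the approximation is c_2 = 2.030000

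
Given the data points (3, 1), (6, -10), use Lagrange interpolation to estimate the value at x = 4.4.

Lagrange interpolation formula:
P(x) = Σ yᵢ × Lᵢ(x)
where Lᵢ(x) = Π_{j≠i} (x - xⱼ)/(xᵢ - xⱼ)

L_0(4.4) = (4.4 - 6)/(3 - 6) = 0.533333
L_1(4.4) = (4.4 - 3)/(6 - 3) = 0.466667

P(4.4) = 1×L_0(4.4) + (-10)×L_1(4.4)
P(4.4) = -4.133333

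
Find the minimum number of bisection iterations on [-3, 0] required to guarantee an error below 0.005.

We need (b-a)/2^n ≤ 0.005
(0 - (-3))/2^n ≤ 0.005
3/2^n ≤ 0.005
2^n ≥ 600
n ≥ log₂(600) = 9.23
n ≥ 10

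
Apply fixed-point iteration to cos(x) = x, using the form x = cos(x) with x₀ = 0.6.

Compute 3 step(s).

Equation: cos(x) = x
Fixed-point form: x = cos(x)
x₀ = 0.6

x_1 = g(0.600000) = 0.825336
x_2 = g(0.825336) = 0.678310
x_3 = g(0.678310) = 0.778634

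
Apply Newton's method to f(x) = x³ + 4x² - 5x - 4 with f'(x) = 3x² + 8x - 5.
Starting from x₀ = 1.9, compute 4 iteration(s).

f(x) = x³ + 4x² - 5x - 4
f'(x) = 3x² + 8x - 5
x₀ = 1.9

Newton-Raphson formula: x_{n+1} = x_n - f(x_n)/f'(x_n)

Iteration 1:
  f(1.900000) = 7.799000
  f'(1.900000) = 21.030000
  x_1 = 1.900000 - 7.799000/21.030000 = 1.529149
Iteration 2:
  f(1.529149) = 1.283043
  f'(1.529149) = 14.248079
  x_2 = 1.529149 - 1.283043/14.248079 = 1.439099
Iteration 3:
  f(1.439099) = 0.068906
  f'(1.439099) = 12.725803
  x_3 = 1.439099 - 0.068906/12.725803 = 1.433684
Iteration 4:
  f(1.433684) = 0.000244
  f'(1.433684) = 12.635820
  x_4 = 1.433684 - 0.000244/12.635820 = 1.433665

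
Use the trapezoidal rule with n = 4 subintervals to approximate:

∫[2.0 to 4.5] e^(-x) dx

f(x) = e^(-x)
a = 2.0, b = 4.5, n = 4
h = (b - a)/n = 0.625000

Trapezoidal rule: (h/2)[f(x₀) + 2f(x₁) + 2f(x₂) + ... + f(xₙ)]

x_0 = 2.0000, f(x_0) = 0.135335, coefficient = 1
x_1 = 2.6250, f(x_1) = 0.072440, coefficient = 2
x_2 = 3.2500, f(x_2) = 0.038774, coefficient = 2
x_3 = 3.8750, f(x_3) = 0.020754, coefficient = 2
x_4 = 4.5000, f(x_4) = 0.011109, coefficient = 1

I ≈ (0.625000/2) × 0.410381 = 0.128244
Exact value: 0.124226
Error: 0.004018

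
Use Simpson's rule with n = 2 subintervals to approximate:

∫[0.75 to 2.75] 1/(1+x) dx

f(x) = 1/(1+x)
a = 0.75, b = 2.75, n = 2
h = (b - a)/n = 1.000000

Simpson's rule: (h/3)[f(x₀) + 4f(x₁) + 2f(x₂) + ... + f(xₙ)]

x_0 = 0.7500, f(x_0) = 0.571429, coefficient = 1
x_1 = 1.7500, f(x_1) = 0.363636, coefficient = 4
x_2 = 2.7500, f(x_2) = 0.266667, coefficient = 1

I ≈ (1.000000/3) × 2.292641 = 0.764214
Exact value: 0.762140
Error: 0.002074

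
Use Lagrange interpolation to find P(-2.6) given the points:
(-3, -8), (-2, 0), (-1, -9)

Lagrange interpolation formula:
P(x) = Σ yᵢ × Lᵢ(x)
where Lᵢ(x) = Π_{j≠i} (x - xⱼ)/(xᵢ - xⱼ)

L_0(-2.6) = (-2.6 - (-2))/(-3 - (-2)) × (-2.6 - (-1))/(-3 - (-1)) = 0.480000
L_1(-2.6) = (-2.6 - (-3))/(-2 - (-3)) × (-2.6 - (-1))/(-2 - (-1)) = 0.640000
L_2(-2.6) = (-2.6 - (-3))/(-1 - (-3)) × (-2.6 - (-2))/(-1 - (-2)) = -0.120000

P(-2.6) = (-8)×L_0(-2.6) + 0×L_1(-2.6) + (-9)×L_2(-2.6)
P(-2.6) = -2.760000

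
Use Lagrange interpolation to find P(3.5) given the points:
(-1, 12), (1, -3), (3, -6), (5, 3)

Lagrange interpolation formula:
P(x) = Σ yᵢ × Lᵢ(x)
where Lᵢ(x) = Π_{j≠i} (x - xⱼ)/(xᵢ - xⱼ)

L_0(3.5) = (3.5 - 1)/(-1 - 1) × (3.5 - 3)/(-1 - 3) × (3.5 - 5)/(-1 - 5) = 0.039062
L_1(3.5) = (3.5 - (-1))/(1 - (-1)) × (3.5 - 3)/(1 - 3) × (3.5 - 5)/(1 - 5) = -0.210938
L_2(3.5) = (3.5 - (-1))/(3 - (-1)) × (3.5 - 1)/(3 - 1) × (3.5 - 5)/(3 - 5) = 1.054688
L_3(3.5) = (3.5 - (-1))/(5 - (-1)) × (3.5 - 1)/(5 - 1) × (3.5 - 3)/(5 - 3) = 0.117188

P(3.5) = 12×L_0(3.5) + (-3)×L_1(3.5) + (-6)×L_2(3.5) + 3×L_3(3.5)
P(3.5) = -4.875000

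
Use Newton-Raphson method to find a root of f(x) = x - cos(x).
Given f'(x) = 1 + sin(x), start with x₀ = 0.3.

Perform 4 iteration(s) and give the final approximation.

f(x) = x - cos(x)
f'(x) = 1 + sin(x)
x₀ = 0.3

Newton-Raphson formula: x_{n+1} = x_n - f(x_n)/f'(x_n)

Iteration 1:
  f(0.300000) = -0.655336
  f'(0.300000) = 1.295520
  x_1 = 0.300000 - (-0.655336)/1.295520 = 0.805848
Iteration 2:
  f(0.805848) = 0.113349
  f'(0.805848) = 1.721418
  x_2 = 0.805848 - 0.113349/1.721418 = 0.740002
Iteration 3:
  f(0.740002) = 0.001535
  f'(0.740002) = 1.674289
  x_3 = 0.740002 - 0.001535/1.674289 = 0.739085
Iteration 4:
  f(0.739085) = 0.000000
  f'(0.739085) = 1.673612
  x_4 = 0.739085 - 0.000000/1.673612 = 0.739085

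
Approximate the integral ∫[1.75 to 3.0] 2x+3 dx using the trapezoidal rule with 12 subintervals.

f(x) = 2x+3
a = 1.75, b = 3.0, n = 12
h = (b - a)/n = 0.104167

Trapezoidal rule: (h/2)[f(x₀) + 2f(x₁) + 2f(x₂) + ... + f(xₙ)]

x_0 = 1.7500, f(x_0) = 6.500000, coefficient = 1
x_1 = 1.8542, f(x_1) = 6.708333, coefficient = 2
x_2 = 1.9583, f(x_2) = 6.916667, coefficient = 2
x_3 = 2.0625, f(x_3) = 7.125000, coefficient = 2
x_4 = 2.1667, f(x_4) = 7.333333, coefficient = 2
x_5 = 2.2708, f(x_5) = 7.541667, coefficient = 2
x_6 = 2.3750, f(x_6) = 7.750000, coefficient = 2
x_7 = 2.4792, f(x_7) = 7.958333, coefficient = 2
x_8 = 2.5833, f(x_8) = 8.166667, coefficient = 2
x_9 = 2.6875, f(x_9) = 8.375000, coefficient = 2
x_10 = 2.7917, f(x_10) = 8.583333, coefficient = 2
x_11 = 2.8958, f(x_11) = 8.791667, coefficient = 2
x_12 = 3.0000, f(x_12) = 9.000000, coefficient = 1

I ≈ (0.104167/2) × 186.000000 = 9.687500
Exact value: 9.687500
Error: 0.000000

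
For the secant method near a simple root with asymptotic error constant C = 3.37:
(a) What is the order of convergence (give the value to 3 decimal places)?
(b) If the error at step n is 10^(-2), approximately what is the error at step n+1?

(a) Secant method has superlinear convergence with order φ = (1+√5)/2 ≈ 1.618.
    This means |e_{n+1}| ≈ C|e_n|^1.618.

(b) With |e_n| = 10^(-2) and C = 3.37:
    |e_{n+1}| ≈ 3.37 × (10^(-2))^1.618 = 3.37 × 10^(-3.24)

(a) ≈ 1.618 (golden ratio); (b) |e_{n+1}| ≈ 1.957e-03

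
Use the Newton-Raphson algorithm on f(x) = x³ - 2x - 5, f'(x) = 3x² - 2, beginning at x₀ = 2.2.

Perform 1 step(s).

f(x) = x³ - 2x - 5
f'(x) = 3x² - 2
x₀ = 2.2

Newton-Raphson formula: x_{n+1} = x_n - f(x_n)/f'(x_n)

Iteration 1:
  f(2.200000) = 1.248000
  f'(2.200000) = 12.520000
  x_1 = 2.200000 - 1.248000/12.520000 = 2.100319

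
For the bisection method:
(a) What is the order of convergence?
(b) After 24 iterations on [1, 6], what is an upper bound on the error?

(a) Bisection has linear (order 1) convergence; the error is halved each step.

(b) Error bound = (b-a)/2^n = (6 - 1)/2^{24}
    = 5/2^{24}

(a) 1 (linear); (b) error ≤ 2.98e-07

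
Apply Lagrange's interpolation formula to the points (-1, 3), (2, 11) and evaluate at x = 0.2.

Lagrange interpolation formula:
P(x) = Σ yᵢ × Lᵢ(x)
where Lᵢ(x) = Π_{j≠i} (x - xⱼ)/(xᵢ - xⱼ)

L_0(0.2) = (0.2 - 2)/(-1 - 2) = 0.600000
L_1(0.2) = (0.2 - (-1))/(2 - (-1)) = 0.400000

P(0.2) = 3×L_0(0.2) + 11×L_1(0.2)
P(0.2) = 6.200000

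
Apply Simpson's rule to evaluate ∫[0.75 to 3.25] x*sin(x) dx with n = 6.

f(x) = x*sin(x)
a = 0.75, b = 3.25, n = 6
h = (b - a)/n = 0.416667

Simpson's rule: (h/3)[f(x₀) + 4f(x₁) + 2f(x₂) + ... + f(xₙ)]

x_0 = 0.7500, f(x_0) = 0.511229, coefficient = 1
x_1 = 1.1667, f(x_1) = 1.072686, coefficient = 4
x_2 = 1.5833, f(x_2) = 1.583209, coefficient = 2
x_3 = 2.0000, f(x_3) = 1.818595, coefficient = 4
x_4 = 2.4167, f(x_4) = 1.602443, coefficient = 2
x_5 = 2.8333, f(x_5) = 0.859635, coefficient = 4
x_6 = 3.2500, f(x_6) = -0.351634, coefficient = 1

I ≈ (0.416667/3) × 21.534561 = 2.990911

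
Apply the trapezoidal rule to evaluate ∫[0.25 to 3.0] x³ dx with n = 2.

f(x) = x³
a = 0.25, b = 3.0, n = 2
h = (b - a)/n = 1.375000

Trapezoidal rule: (h/2)[f(x₀) + 2f(x₁) + 2f(x₂) + ... + f(xₙ)]

x_0 = 0.2500, f(x_0) = 0.015625, coefficient = 1
x_1 = 1.6250, f(x_1) = 4.291016, coefficient = 2
x_2 = 3.0000, f(x_2) = 27.000000, coefficient = 1

I ≈ (1.375000/2) × 35.597656 = 24.473389
Exact value: 20.249023
Error: 4.224365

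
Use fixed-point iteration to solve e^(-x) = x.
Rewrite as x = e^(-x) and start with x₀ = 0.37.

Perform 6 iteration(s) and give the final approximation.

Equation: e^(-x) = x
Fixed-point form: x = e^(-x)
x₀ = 0.37

x_1 = g(0.370000) = 0.690734
x_2 = g(0.690734) = 0.501208
x_3 = g(0.501208) = 0.605798
x_4 = g(0.605798) = 0.545639
x_5 = g(0.545639) = 0.579472
x_6 = g(0.579472) = 0.560194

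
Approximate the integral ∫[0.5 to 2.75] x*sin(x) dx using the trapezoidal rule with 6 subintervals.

f(x) = x*sin(x)
a = 0.5, b = 2.75, n = 6
h = (b - a)/n = 0.375000

Trapezoidal rule: (h/2)[f(x₀) + 2f(x₁) + 2f(x₂) + ... + f(xₙ)]

x_0 = 0.5000, f(x_0) = 0.239713, coefficient = 1
x_1 = 0.8750, f(x_1) = 0.671601, coefficient = 2
x_2 = 1.2500, f(x_2) = 1.186231, coefficient = 2
x_3 = 1.6250, f(x_3) = 1.622613, coefficient = 2
x_4 = 2.0000, f(x_4) = 1.818595, coefficient = 2
x_5 = 2.3750, f(x_5) = 1.647502, coefficient = 2
x_6 = 2.7500, f(x_6) = 1.049568, coefficient = 1

I ≈ (0.375000/2) × 15.182364 = 2.846693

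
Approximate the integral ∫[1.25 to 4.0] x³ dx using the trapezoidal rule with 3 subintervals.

f(x) = x³
a = 1.25, b = 4.0, n = 3
h = (b - a)/n = 0.916667

Trapezoidal rule: (h/2)[f(x₀) + 2f(x₁) + 2f(x₂) + ... + f(xₙ)]

x_0 = 1.2500, f(x_0) = 1.953125, coefficient = 1
x_1 = 2.1667, f(x_1) = 10.171296, coefficient = 2
x_2 = 3.0833, f(x_2) = 29.313079, coefficient = 2
x_3 = 4.0000, f(x_3) = 64.000000, coefficient = 1

I ≈ (0.916667/2) × 144.921875 = 66.422526
Exact value: 63.389648
Error: 3.032878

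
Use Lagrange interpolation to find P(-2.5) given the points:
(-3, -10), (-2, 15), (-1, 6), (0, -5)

Lagrange interpolation formula:
P(x) = Σ yᵢ × Lᵢ(x)
where Lᵢ(x) = Π_{j≠i} (x - xⱼ)/(xᵢ - xⱼ)

L_0(-2.5) = (-2.5 - (-2))/(-3 - (-2)) × (-2.5 - (-1))/(-3 - (-1)) × (-2.5 - 0)/(-3 - 0) = 0.312500
L_1(-2.5) = (-2.5 - (-3))/(-2 - (-3)) × (-2.5 - (-1))/(-2 - (-1)) × (-2.5 - 0)/(-2 - 0) = 0.937500
L_2(-2.5) = (-2.5 - (-3))/(-1 - (-3)) × (-2.5 - (-2))/(-1 - (-2)) × (-2.5 - 0)/(-1 - 0) = -0.312500
L_3(-2.5) = (-2.5 - (-3))/(0 - (-3)) × (-2.5 - (-2))/(0 - (-2)) × (-2.5 - (-1))/(0 - (-1)) = 0.062500

P(-2.5) = (-10)×L_0(-2.5) + 15×L_1(-2.5) + 6×L_2(-2.5) + (-5)×L_3(-2.5)
P(-2.5) = 8.750000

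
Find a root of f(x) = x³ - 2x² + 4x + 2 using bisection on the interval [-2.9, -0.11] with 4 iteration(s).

f(x) = x³ - 2x² + 4x + 2
Initial interval: [-2.9, -0.11]

Iteration 1:
  c_1 = (-2.900000 + (-0.110000))/2 = -1.505000
  f(c_1) = f(-1.505000) = -11.958913
  f(a) × f(c) ≥ 0, new interval: [-1.505000, -0.110000]
Iteration 2:
  c_2 = (-1.505000 + (-0.110000))/2 = -0.807500
  f(c_2) = f(-0.807500) = -3.060648
  f(a) × f(c) ≥ 0, new interval: [-0.807500, -0.110000]
Iteration 3:
  c_3 = (-0.807500 + (-0.110000))/2 = -0.458750
  f(c_3) = f(-0.458750) = -0.352448
  f(a) × f(c) ≥ 0, new interval: [-0.458750, -0.110000]
Iteration 4:
  c_4 = (-0.458750 + (-0.110000))/2 = -0.284375
  f(c_4) = f(-0.284375) = 0.677765
  f(a) × f(c) < 0, new interval: [-0.458750, -0.284375]

After 4 iteration(s), the approximation is c_4 = -0.284375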